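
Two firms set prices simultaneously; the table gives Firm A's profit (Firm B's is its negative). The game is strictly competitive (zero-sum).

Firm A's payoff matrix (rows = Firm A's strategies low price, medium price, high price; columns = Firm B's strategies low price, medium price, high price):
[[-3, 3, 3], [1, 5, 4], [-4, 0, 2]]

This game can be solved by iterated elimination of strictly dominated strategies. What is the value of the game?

Row high price is strictly dominated by row low price (-3>-4, 3>0, 3>2); eliminate high price.
Column high price is strictly dominated by low price for Firm B (-3<3, 1<4); eliminate high price.
Column medium price is strictly dominated by low price for Firm B (-3<3, 1<5); eliminate medium price.
Row low price is strictly dominated by row medium price (1>-3); eliminate low price.
Only (medium price, low price) remains, with payoff 1.

1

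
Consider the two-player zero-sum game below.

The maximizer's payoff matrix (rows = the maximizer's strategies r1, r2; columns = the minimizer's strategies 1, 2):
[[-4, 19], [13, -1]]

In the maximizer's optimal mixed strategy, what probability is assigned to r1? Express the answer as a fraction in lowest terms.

Row minima are -4 and -1, so the maximizer's maximin is -1; column maxima are 13 and 19, so the minimizer's minimax is 13. These differ, so the equilibrium is in mixed strategies.
Let the maximizer play r1 with probability p. The minimizer is indifferent when −4p + 13(1−p) = 19p − (1−p), giving p = 14/37.

14/37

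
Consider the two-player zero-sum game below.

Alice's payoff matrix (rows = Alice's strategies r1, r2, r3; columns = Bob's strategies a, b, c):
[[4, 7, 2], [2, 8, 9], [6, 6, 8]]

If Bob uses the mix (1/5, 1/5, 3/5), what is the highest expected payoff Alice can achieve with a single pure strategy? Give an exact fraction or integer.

r1: (4)·(1/5) + (7)·(1/5) + (2)·(3/5) = 17/5.
r2: (2)·(1/5) + (8)·(1/5) + (9)·(3/5) = 37/5.
r3: (6)·(1/5) + (6)·(1/5) + (8)·(3/5) = 36/5.
The best pure response is r2 with expected payoff 37/5.

37/5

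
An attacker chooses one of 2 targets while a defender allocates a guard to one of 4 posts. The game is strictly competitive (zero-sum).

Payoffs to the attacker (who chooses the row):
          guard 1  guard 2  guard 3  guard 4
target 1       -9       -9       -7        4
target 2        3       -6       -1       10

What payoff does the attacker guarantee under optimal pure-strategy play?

Row minima: -9, -6 → the attacker's maximin is -6.
Column maxima: 3, -6, -1, 10 → the defender's minimax is -6.
They coincide at (target 2, guard 2), so the value is -6.

-6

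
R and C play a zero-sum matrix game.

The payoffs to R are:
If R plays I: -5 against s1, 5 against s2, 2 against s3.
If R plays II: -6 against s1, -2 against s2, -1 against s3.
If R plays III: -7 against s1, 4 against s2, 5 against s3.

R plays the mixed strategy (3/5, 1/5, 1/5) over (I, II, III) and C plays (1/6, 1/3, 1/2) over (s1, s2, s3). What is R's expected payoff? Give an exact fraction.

6/5

Against (1/6, 1/3, 1/2), each row's expected payoff is I: 11/6; II: -13/6; III: 8/3.
Taking the (3/5, 1/5, 1/5)-weighted average: (3/5)·(11/6) + (1/5)·(-13/6) + (1/5)·(8/3) = 6/5.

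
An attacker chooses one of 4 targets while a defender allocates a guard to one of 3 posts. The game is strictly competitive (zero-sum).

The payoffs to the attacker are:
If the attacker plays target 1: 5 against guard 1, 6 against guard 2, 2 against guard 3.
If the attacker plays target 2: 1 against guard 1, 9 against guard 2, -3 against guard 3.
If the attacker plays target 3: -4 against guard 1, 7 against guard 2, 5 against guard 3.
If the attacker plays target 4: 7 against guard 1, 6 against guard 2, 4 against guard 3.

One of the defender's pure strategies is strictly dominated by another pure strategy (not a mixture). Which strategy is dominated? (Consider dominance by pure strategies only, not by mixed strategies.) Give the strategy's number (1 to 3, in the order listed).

2

The defender prefers columns that give the attacker less. Compare guard 2 with guard 3: 2 < 6, -3 < 9, 5 < 7, 4 < 6.
So guard 3 strictly dominates guard 2 for the defender; guard 2 is strictly dominated.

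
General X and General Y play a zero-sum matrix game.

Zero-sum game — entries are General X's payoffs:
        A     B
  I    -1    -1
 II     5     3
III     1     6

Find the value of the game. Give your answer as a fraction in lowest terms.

27/7

Row I is strictly dominated by row II, so General X never plays it.
The remaining 2×2 game on (II, III) × (A, B) has no saddle point. Let General X play II with probability p; indifference gives 5p + (1−p) = 3p + 6(1−p), so p = 5/7.
Similarly General Y's optimal q on A is 3/7, and the value is 5·(3/7) + (3)·(4/7) = 27/7.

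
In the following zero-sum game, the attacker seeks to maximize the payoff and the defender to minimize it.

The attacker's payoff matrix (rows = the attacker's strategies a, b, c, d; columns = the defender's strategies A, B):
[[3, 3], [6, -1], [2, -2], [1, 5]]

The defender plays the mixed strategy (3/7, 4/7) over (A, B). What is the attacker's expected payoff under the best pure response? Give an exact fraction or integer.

a: (3)·(3/7) + (3)·(4/7) = 3.
b: (6)·(3/7) + (-1)·(4/7) = 2.
c: (2)·(3/7) + (-2)·(4/7) = -2/7.
d: (1)·(3/7) + (5)·(4/7) = 23/7.
The best pure response is d with expected payoff 23/7.

23/7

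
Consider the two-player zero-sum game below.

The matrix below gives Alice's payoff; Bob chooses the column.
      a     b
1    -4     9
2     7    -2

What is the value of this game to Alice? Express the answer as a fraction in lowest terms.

5/2

Row minima are -4 and -2, so Alice's maximin is -2; column maxima are 7 and 9, so Bob's minimax is 7. These differ, so the equilibrium is in mixed strategies.
Let Alice play 1 with probability p. Bob is indifferent when −4p + 7(1−p) = 9p − 2(1−p), giving p = 9/22.
Let Bob play a with probability q. Alice is indifferent when −4q + 9(1−q) = 7q − 2(1−q), giving q = 1/2.
The value is -4·(1/2) + (9)·(1/2) = 5/2.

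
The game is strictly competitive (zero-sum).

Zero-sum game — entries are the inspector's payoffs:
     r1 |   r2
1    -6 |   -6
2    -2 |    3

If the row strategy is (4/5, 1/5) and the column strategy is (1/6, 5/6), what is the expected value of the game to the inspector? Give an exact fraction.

Against (1/6, 5/6), each row's expected payoff is 1: -6; 2: 13/6.
Taking the (4/5, 1/5)-weighted average: (4/5)·(-6) + (1/5)·(13/6) = -131/30.

-131/30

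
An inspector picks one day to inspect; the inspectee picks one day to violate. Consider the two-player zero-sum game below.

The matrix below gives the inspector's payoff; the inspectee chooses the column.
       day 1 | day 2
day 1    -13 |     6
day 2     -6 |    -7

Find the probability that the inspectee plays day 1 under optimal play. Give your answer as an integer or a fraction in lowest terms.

Row minima are -13 and -7, so the inspector's maximin is -7; column maxima are -6 and 6, so the inspectee's minimax is -6. These differ, so the equilibrium is in mixed strategies.
Let the inspectee play day 1 with probability q. The inspector is indifferent when −13q + 6(1−q) = −6q − 7(1−q), giving q = 13/20.

13/20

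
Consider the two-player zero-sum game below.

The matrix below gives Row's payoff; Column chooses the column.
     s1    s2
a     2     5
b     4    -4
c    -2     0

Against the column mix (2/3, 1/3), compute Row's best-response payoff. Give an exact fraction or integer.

3

a: (2)·(2/3) + (5)·(1/3) = 3.
b: (4)·(2/3) + (-4)·(1/3) = 4/3.
c: (-2)·(2/3) + (0)·(1/3) = -4/3.
The best pure response is a with expected payoff 3.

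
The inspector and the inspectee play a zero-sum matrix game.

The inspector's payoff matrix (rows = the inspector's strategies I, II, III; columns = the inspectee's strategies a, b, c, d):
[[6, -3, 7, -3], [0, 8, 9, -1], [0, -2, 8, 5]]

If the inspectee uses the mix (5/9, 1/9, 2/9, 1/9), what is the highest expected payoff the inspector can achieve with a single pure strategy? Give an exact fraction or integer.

I: (6)·(5/9) + (-3)·(1/9) + (7)·(2/9) + (-3)·(1/9) = 38/9.
II: (0)·(5/9) + (8)·(1/9) + (9)·(2/9) + (-1)·(1/9) = 25/9.
III: (0)·(5/9) + (-2)·(1/9) + (8)·(2/9) + (5)·(1/9) = 19/9.
The best pure response is I with expected payoff 38/9.

38/9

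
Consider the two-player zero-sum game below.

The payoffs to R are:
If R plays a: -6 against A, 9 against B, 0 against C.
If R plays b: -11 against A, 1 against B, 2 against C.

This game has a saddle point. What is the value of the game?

Row minima: -6, -11 → R's maximin is -6.
Column maxima: -6, 9, 2 → C's minimax is -6.
They coincide at (a, A), so the value is -6.

-6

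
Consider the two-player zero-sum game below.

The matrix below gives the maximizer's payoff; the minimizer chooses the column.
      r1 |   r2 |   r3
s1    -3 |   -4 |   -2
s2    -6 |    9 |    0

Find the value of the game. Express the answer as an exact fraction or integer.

Column r3 is strictly dominated by r1 for the minimizer (it gives the maximizer more in every row).
The remaining 2×2 game on (s1, s2) × (r1, r2) has no saddle point. Let the maximizer play s1 with probability p; indifference gives −3p − 6(1−p) = −4p + 9(1−p), so p = 15/16.
Similarly the minimizer's optimal q on r1 is 13/16, and the value is -3·(13/16) + (-4)·(3/16) = -51/16.

-51/16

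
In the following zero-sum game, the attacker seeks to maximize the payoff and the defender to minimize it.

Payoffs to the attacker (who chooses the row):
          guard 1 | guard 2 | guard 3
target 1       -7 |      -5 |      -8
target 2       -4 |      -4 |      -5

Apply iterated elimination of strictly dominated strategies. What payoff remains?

Row target 1 is strictly dominated by row target 2 (-4>-7, -4>-5, -5>-8); eliminate target 1.
Column guard 2 is strictly dominated by guard 3 for the defender (-5<-4); eliminate guard 2.
Column guard 1 is strictly dominated by guard 3 for the defender (-5<-4); eliminate guard 1.
Only (target 2, guard 3) remains, with payoff -5.

-5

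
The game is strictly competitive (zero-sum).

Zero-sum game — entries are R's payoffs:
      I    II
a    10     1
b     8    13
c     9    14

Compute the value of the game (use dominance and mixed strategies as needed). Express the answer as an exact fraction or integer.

131/14

Row b is strictly dominated by row c, so R never plays it.
The remaining 2×2 game on (a, c) × (I, II) has no saddle point. Let R play a with probability p; indifference gives 10p + 9(1−p) = p + 14(1−p), so p = 5/14.
Similarly C's optimal q on I is 13/14, and the value is 10·(13/14) + (1)·(1/14) = 131/14.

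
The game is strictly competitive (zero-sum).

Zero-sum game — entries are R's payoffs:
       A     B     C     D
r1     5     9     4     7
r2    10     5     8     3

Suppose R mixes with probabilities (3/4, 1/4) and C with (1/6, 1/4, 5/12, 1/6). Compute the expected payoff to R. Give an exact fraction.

49/8

Against (1/6, 1/4, 5/12, 1/6), each row's expected payoff is r1: 71/12; r2: 27/4.
Taking the (3/4, 1/4)-weighted average: (3/4)·(71/12) + (1/4)·(27/4) = 49/8.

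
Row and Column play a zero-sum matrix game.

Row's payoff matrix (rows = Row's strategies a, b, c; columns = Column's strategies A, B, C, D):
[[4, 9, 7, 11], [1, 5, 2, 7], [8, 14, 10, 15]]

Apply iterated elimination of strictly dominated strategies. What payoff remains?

8

Column D is strictly dominated by A for Column (4<11, 1<7, 8<15); eliminate D.
Column B is strictly dominated by A for Column (4<9, 1<5, 8<14); eliminate B.
Column C is strictly dominated by A for Column (4<7, 1<2, 8<10); eliminate C.
Row a is strictly dominated by row c (8>4); eliminate a.
Row b is strictly dominated by row c (8>1); eliminate b.
Only (c, A) remains, with payoff 8.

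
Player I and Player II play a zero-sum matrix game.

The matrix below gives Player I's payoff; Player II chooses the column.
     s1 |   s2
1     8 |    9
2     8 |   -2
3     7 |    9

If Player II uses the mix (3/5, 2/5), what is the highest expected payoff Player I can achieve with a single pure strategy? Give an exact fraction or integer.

42/5

1: (8)·(3/5) + (9)·(2/5) = 42/5.
2: (8)·(3/5) + (-2)·(2/5) = 4.
3: (7)·(3/5) + (9)·(2/5) = 39/5.
The best pure response is 1 with expected payoff 42/5.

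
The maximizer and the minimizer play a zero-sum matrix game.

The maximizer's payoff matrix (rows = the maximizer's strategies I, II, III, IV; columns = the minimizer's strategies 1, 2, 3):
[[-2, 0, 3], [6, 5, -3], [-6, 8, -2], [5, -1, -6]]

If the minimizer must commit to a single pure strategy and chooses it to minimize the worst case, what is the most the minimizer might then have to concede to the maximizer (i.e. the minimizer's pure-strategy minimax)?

The worst case (largest entry) in each column is 1: 6, 2: 8, 3: 3.
The best (smallest) of these is 3.

3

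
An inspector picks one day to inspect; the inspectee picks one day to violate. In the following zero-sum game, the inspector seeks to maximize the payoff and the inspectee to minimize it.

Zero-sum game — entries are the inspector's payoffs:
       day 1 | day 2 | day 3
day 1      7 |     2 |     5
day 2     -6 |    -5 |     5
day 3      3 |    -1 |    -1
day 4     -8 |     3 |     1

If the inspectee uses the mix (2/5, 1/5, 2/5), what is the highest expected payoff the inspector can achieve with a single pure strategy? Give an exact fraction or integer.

day 1: (7)·(2/5) + (2)·(1/5) + (5)·(2/5) = 26/5.
day 2: (-6)·(2/5) + (-5)·(1/5) + (5)·(2/5) = -7/5.
day 3: (3)·(2/5) + (-1)·(1/5) + (-1)·(2/5) = 3/5.
day 4: (-8)·(2/5) + (3)·(1/5) + (1)·(2/5) = -11/5.
The best pure response is day 1 with expected payoff 26/5.

26/5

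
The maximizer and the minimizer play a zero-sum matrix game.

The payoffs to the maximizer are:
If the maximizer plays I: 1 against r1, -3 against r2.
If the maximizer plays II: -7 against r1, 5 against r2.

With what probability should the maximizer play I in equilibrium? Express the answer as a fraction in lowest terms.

3/4

Row minima are -3 and -7, so the maximizer's maximin is -3; column maxima are 1 and 5, so the minimizer's minimax is 1. These differ, so the equilibrium is in mixed strategies.
Let the maximizer play I with probability p. The minimizer is indifferent when p − 7(1−p) = −3p + 5(1−p), giving p = 3/4.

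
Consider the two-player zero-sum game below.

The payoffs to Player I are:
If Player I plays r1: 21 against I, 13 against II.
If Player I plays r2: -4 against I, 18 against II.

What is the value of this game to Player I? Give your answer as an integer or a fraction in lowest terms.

43/3

Row minima are 13 and -4, so Player I's maximin is 13; column maxima are 21 and 18, so Player II's minimax is 18. These differ, so the equilibrium is in mixed strategies.
Let Player I play r1 with probability p. Player II is indifferent when 21p − 4(1−p) = 13p + 18(1−p), giving p = 11/15.
Let Player II play I with probability q. Player I is indifferent when 21q + 13(1−q) = −4q + 18(1−q), giving q = 1/6.
The value is 21·(1/6) + (13)·(5/6) = 43/3.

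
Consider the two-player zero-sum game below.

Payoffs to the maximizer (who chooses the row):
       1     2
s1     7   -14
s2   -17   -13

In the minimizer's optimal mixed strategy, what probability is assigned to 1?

1/25

Row minima are -14 and -17, so the maximizer's maximin is -14; column maxima are 7 and -13, so the minimizer's minimax is -13. These differ, so the equilibrium is in mixed strategies.
Let the minimizer play 1 with probability q. The maximizer is indifferent when 7q − 14(1−q) = −17q − 13(1−q), giving q = 1/25.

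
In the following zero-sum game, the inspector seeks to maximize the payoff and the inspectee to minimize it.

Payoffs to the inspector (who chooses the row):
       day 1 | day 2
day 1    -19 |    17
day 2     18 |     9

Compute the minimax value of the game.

Row minima are -19 and 9, so the inspector's maximin is 9; column maxima are 18 and 17, so the inspectee's minimax is 17. These differ, so the equilibrium is in mixed strategies.
Let the inspector play day 1 with probability p. The inspectee is indifferent when −19p + 18(1−p) = 17p + 9(1−p), giving p = 1/5.
Let the inspectee play day 1 with probability q. The inspector is indifferent when −19q + 17(1−q) = 18q + 9(1−q), giving q = 8/45.
The value is -19·(8/45) + (17)·(37/45) = 53/5.

53/5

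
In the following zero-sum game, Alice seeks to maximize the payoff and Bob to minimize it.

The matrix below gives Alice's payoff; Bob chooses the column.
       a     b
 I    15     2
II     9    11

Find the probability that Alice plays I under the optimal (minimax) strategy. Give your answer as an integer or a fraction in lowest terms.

Row minima are 2 and 9, so Alice's maximin is 9; column maxima are 15 and 11, so Bob's minimax is 11. These differ, so the equilibrium is in mixed strategies.
Let Alice play I with probability p. Bob is indifferent when 15p + 9(1−p) = 2p + 11(1−p), giving p = 2/15.

2/15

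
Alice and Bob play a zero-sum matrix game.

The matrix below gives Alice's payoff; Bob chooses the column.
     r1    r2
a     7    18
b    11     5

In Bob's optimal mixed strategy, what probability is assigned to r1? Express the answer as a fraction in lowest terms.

Row minima are 7 and 5, so Alice's maximin is 7; column maxima are 11 and 18, so Bob's minimax is 11. These differ, so the equilibrium is in mixed strategies.
Let Bob play r1 with probability q. Alice is indifferent when 7q + 18(1−q) = 11q + 5(1−q), giving q = 13/17.

13/17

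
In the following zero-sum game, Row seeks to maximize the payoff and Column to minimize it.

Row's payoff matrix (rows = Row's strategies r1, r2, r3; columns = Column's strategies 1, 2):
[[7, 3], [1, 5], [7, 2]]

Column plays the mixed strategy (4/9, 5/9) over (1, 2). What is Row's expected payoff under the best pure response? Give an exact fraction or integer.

r1: (7)·(4/9) + (3)·(5/9) = 43/9.
r2: (1)·(4/9) + (5)·(5/9) = 29/9.
r3: (7)·(4/9) + (2)·(5/9) = 38/9.
The best pure response is r1 with expected payoff 43/9.

43/9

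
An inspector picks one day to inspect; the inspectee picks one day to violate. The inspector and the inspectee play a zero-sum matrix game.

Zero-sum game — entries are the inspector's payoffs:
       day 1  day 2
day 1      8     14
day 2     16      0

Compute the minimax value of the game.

Row minima are 8 and 0, so the inspector's maximin is 8; column maxima are 16 and 14, so the inspectee's minimax is 14. These differ, so the equilibrium is in mixed strategies.
Let the inspector play day 1 with probability p. The inspectee is indifferent when 8p + 16(1−p) = 14p, giving p = 8/11.
Let the inspectee play day 1 with probability q. The inspector is indifferent when 8q + 14(1−q) = 16q, giving q = 7/11.
The value is 8·(7/11) + (14)·(4/11) = 112/11.

112/11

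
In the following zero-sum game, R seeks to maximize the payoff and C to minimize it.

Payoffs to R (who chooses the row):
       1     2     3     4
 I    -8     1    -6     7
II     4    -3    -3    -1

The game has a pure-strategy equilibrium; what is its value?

Row minima: -8, -3 → R's maximin is -3.
Column maxima: 4, 1, -3, 7 → C's minimax is -3.
They coincide at (II, 3), so the value is -3.

-3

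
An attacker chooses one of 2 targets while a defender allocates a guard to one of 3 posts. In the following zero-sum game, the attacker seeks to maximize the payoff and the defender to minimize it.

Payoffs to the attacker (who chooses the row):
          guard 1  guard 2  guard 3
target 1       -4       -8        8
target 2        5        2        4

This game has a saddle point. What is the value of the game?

Row minima: -8, 2 → the attacker's maximin is 2.
Column maxima: 5, 2, 8 → the defender's minimax is 2.
They coincide at (target 2, guard 2), so the value is 2.

2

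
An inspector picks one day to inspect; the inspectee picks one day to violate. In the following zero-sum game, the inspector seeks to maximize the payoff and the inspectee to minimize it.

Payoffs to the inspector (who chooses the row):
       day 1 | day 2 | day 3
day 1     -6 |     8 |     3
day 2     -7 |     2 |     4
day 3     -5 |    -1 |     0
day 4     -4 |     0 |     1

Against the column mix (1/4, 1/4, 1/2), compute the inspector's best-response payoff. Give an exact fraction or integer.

day 1: (-6)·(1/4) + (8)·(1/4) + (3)·(1/2) = 2.
day 2: (-7)·(1/4) + (2)·(1/4) + (4)·(1/2) = 3/4.
day 3: (-5)·(1/4) + (-1)·(1/4) + (0)·(1/2) = -3/2.
day 4: (-4)·(1/4) + (0)·(1/4) + (1)·(1/2) = -1/2.
The best pure response is day 1 with expected payoff 2.

2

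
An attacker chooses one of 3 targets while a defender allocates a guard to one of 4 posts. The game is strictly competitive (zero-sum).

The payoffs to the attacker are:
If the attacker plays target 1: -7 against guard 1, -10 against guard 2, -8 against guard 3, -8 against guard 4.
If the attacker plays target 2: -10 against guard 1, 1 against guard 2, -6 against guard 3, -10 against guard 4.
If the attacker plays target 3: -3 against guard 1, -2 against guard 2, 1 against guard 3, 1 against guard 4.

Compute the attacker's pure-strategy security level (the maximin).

The worst-case payoff for each row is target 1: -10, target 2: -10, target 3: -3.
The best of these is -3.

-3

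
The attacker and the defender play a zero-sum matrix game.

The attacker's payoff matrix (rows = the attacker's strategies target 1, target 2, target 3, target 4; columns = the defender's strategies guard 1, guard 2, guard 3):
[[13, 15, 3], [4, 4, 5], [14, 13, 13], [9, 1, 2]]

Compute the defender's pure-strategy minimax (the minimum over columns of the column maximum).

The worst case (largest entry) in each column is guard 1: 14, guard 2: 15, guard 3: 13.
The best (smallest) of these is 13.

13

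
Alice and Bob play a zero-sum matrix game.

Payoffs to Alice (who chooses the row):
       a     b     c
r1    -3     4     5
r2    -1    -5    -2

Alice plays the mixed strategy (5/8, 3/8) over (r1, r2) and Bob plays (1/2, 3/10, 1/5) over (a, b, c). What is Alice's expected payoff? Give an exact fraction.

-37/80

Against (1/2, 3/10, 1/5), each row's expected payoff is r1: 7/10; r2: -12/5.
Taking the (5/8, 3/8)-weighted average: (5/8)·(7/10) + (3/8)·(-12/5) = -37/80.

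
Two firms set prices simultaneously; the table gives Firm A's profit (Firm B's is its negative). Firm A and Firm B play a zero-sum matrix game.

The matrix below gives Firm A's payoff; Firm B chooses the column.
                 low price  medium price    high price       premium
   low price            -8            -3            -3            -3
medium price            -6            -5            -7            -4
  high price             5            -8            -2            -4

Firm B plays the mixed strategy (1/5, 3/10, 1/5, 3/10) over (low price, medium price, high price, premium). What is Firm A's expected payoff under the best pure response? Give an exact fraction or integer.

-3

low price: (-8)·(1/5) + (-3)·(3/10) + (-3)·(1/5) + (-3)·(3/10) = -4.
medium price: (-6)·(1/5) + (-5)·(3/10) + (-7)·(1/5) + (-4)·(3/10) = -53/10.
high price: (5)·(1/5) + (-8)·(3/10) + (-2)·(1/5) + (-4)·(3/10) = -3.
The best pure response is high price with expected payoff -3.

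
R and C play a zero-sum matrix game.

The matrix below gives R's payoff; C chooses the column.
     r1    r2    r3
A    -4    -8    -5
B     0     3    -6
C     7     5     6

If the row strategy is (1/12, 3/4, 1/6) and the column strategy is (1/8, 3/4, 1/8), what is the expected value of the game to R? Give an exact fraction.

Against (1/8, 3/4, 1/8), each row's expected payoff is A: -57/8; B: 3/2; C: 43/8.
Taking the (1/12, 3/4, 1/6)-weighted average: (1/12)·(-57/8) + (3/4)·(3/2) + (1/6)·(43/8) = 137/96.

137/96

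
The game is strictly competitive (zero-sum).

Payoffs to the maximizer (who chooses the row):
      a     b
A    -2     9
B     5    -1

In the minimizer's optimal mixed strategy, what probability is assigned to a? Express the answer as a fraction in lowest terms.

10/17

Row minima are -2 and -1, so the maximizer's maximin is -1; column maxima are 5 and 9, so the minimizer's minimax is 5. These differ, so the equilibrium is in mixed strategies.
Let the minimizer play a with probability q. The maximizer is indifferent when −2q + 9(1−q) = 5q − (1−q), giving q = 10/17.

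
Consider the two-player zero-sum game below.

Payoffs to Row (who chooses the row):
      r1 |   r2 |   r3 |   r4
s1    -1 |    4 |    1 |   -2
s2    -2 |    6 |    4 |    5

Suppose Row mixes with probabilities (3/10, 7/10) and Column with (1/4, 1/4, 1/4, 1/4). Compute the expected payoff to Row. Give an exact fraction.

97/40

Against (1/4, 1/4, 1/4, 1/4), each row's expected payoff is s1: 1/2; s2: 13/4.
Taking the (3/10, 7/10)-weighted average: (3/10)·(1/2) + (7/10)·(13/4) = 97/40.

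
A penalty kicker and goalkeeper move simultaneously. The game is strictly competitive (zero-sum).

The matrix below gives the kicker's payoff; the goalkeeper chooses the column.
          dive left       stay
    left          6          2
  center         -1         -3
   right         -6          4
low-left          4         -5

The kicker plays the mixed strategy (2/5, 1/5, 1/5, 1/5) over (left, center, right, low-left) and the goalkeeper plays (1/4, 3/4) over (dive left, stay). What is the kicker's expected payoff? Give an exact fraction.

9/20

Against (1/4, 3/4), each row's expected payoff is left: 3; center: -5/2; right: 3/2; low-left: -11/4.
Taking the (2/5, 1/5, 1/5, 1/5)-weighted average: (2/5)·(3) + (1/5)·(-5/2) + (1/5)·(3/2) + (1/5)·(-11/4) = 9/20.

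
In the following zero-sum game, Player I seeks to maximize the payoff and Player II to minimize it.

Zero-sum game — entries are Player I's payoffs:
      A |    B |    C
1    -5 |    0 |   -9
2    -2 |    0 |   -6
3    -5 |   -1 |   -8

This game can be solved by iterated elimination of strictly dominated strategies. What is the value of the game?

-6

Column A is strictly dominated by C for Player II (-9<-5, -6<-2, -8<-5); eliminate A.
Row 3 is strictly dominated by row 2 (0>-1, -6>-8); eliminate 3.
Column B is strictly dominated by C for Player II (-9<0, -6<0); eliminate B.
Row 1 is strictly dominated by row 2 (-6>-9); eliminate 1.
Only (2, C) remains, with payoff -6.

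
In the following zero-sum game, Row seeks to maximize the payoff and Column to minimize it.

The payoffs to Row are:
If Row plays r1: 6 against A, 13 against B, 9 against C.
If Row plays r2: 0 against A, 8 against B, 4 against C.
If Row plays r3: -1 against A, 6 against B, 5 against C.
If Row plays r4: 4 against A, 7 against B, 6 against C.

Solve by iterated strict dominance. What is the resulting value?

Row r4 is strictly dominated by row r1 (6>4, 13>7, 9>6); eliminate r4.
Column B is strictly dominated by A for Column (6<13, 0<8, -1<6); eliminate B.
Column C is strictly dominated by A for Column (6<9, 0<4, -1<5); eliminate C.
Row r2 is strictly dominated by row r1 (6>0); eliminate r2.
Row r3 is strictly dominated by row r1 (6>-1); eliminate r3.
Only (r1, A) remains, with payoff 6.

6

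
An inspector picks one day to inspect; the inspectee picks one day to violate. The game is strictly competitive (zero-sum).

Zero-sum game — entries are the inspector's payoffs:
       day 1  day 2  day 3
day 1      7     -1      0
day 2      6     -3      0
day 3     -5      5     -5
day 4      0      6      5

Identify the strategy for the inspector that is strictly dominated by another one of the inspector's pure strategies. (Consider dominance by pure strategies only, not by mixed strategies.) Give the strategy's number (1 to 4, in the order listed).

Compare day 3 with day 4: 0 > -5, 6 > 5, 5 > -5.
So day 4 strictly dominates day 3 for the inspector; day 3 is strictly dominated.

3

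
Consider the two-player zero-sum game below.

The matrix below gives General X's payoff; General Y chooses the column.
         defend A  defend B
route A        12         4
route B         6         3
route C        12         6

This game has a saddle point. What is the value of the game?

6

Row minima: 4, 3, 6 → General X's maximin is 6.
Column maxima: 12, 6 → General Y's minimax is 6.
They coincide at (route C, defend B), so the value is 6.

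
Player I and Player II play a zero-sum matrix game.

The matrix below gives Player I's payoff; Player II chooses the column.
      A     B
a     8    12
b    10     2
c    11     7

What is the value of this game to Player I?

Row b is strictly dominated by row c, so Player I never plays it.
The remaining 2×2 game on (a, c) × (A, B) has no saddle point. Let Player I play a with probability p; indifference gives 8p + 11(1−p) = 12p + 7(1−p), so p = 1/2.
Similarly Player II's optimal q on A is 5/8, and the value is 8·(5/8) + (12)·(3/8) = 19/2.

19/2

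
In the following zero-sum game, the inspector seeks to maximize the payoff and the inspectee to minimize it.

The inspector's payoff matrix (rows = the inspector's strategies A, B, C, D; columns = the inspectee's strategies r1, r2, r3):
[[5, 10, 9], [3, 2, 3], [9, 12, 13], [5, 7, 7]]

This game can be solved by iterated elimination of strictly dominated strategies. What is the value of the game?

Row A is strictly dominated by row C (9>5, 12>10, 13>9); eliminate A.
Row D is strictly dominated by row C (9>5, 12>7, 13>7); eliminate D.
Row B is strictly dominated by row C (9>3, 12>2, 13>3); eliminate B.
Column r3 is strictly dominated by r1 for the inspectee (9<13); eliminate r3.
Column r2 is strictly dominated by r1 for the inspectee (9<12); eliminate r2.
Only (C, r1) remains, with payoff 9.

9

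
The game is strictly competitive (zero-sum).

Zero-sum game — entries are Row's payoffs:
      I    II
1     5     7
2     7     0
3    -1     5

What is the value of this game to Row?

Row 3 is strictly dominated by row 1, so Row never plays it.
The remaining 2×2 game on (1, 2) × (I, II) has no saddle point. Let Row play 1 with probability p; indifference gives 5p + 7(1−p) = 7p, so p = 7/9.
Similarly Column's optimal q on I is 7/9, and the value is 5·(7/9) + (7)·(2/9) = 49/9.

49/9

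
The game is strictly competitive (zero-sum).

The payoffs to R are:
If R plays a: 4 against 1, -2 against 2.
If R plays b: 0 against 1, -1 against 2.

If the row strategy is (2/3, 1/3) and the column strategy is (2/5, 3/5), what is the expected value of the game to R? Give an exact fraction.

1/15

Against (2/5, 3/5), each row's expected payoff is a: 2/5; b: -3/5.
Taking the (2/3, 1/3)-weighted average: (2/3)·(2/5) + (1/3)·(-3/5) = 1/15.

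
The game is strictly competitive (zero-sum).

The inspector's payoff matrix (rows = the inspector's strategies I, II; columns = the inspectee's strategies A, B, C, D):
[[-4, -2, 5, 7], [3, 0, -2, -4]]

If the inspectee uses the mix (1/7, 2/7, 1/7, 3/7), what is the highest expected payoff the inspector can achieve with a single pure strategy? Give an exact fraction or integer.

I: (-4)·(1/7) + (-2)·(2/7) + (5)·(1/7) + (7)·(3/7) = 18/7.
II: (3)·(1/7) + (0)·(2/7) + (-2)·(1/7) + (-4)·(3/7) = -11/7.
The best pure response is I with expected payoff 18/7.

18/7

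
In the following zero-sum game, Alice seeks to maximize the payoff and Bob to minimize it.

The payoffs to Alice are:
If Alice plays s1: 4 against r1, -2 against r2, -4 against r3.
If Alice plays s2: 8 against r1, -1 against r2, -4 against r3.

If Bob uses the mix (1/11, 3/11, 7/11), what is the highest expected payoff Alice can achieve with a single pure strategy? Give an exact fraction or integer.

-23/11

s1: (4)·(1/11) + (-2)·(3/11) + (-4)·(7/11) = -30/11.
s2: (8)·(1/11) + (-1)·(3/11) + (-4)·(7/11) = -23/11.
The best pure response is s2 with expected payoff -23/11.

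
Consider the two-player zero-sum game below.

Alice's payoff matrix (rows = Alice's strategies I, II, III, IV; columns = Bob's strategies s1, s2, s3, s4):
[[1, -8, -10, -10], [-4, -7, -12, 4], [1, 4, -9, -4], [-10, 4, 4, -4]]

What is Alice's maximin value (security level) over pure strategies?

-9

The worst-case payoff for each row is I: -10, II: -12, III: -9, IV: -10.
The best of these is -9.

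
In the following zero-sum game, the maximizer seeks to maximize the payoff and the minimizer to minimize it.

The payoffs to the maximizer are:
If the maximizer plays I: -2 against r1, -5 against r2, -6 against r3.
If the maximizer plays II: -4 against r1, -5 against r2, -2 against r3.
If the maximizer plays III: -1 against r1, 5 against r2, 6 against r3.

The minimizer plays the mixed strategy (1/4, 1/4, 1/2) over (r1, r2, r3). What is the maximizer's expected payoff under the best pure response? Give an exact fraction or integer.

4

I: (-2)·(1/4) + (-5)·(1/4) + (-6)·(1/2) = -19/4.
II: (-4)·(1/4) + (-5)·(1/4) + (-2)·(1/2) = -13/4.
III: (-1)·(1/4) + (5)·(1/4) + (6)·(1/2) = 4.
The best pure response is III with expected payoff 4.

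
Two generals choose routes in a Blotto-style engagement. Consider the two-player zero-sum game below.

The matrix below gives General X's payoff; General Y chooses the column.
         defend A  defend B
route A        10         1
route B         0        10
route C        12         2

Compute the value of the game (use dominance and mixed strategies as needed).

6

Row route A is strictly dominated by row route C, so General X never plays it.
The remaining 2×2 game on (route B, route C) × (defend A, defend B) has no saddle point. Let General X play route B with probability p; indifference gives 12(1−p) = 10p + 2(1−p), so p = 1/2.
Similarly General Y's optimal q on defend A is 2/5, and the value is 0·(2/5) + (10)·(3/5) = 6.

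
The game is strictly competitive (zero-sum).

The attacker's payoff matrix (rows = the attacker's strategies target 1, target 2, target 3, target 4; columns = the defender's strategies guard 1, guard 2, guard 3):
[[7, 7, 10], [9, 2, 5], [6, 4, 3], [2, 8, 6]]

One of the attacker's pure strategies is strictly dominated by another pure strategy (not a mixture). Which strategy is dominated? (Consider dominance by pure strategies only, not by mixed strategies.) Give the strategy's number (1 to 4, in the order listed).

Compare target 3 with target 1: 7 > 6, 7 > 4, 10 > 3.
So target 1 strictly dominates target 3 for the attacker; target 3 is strictly dominated.

3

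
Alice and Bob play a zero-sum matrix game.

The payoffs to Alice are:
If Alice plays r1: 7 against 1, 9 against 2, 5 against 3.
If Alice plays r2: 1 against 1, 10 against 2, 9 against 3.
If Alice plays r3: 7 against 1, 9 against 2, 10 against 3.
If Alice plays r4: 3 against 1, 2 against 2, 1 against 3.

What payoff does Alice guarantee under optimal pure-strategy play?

Row minima: 5, 1, 7, 1 → Alice's maximin is 7.
Column maxima: 7, 10, 10 → Bob's minimax is 7.
They coincide at (r3, 1), so the value is 7.

7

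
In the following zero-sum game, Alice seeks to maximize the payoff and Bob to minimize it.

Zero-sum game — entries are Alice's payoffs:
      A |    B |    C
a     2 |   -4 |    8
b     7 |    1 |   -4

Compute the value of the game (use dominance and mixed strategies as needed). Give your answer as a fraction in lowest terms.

Column A is strictly dominated by B for Bob (it gives Alice more in every row).
The remaining 2×2 game on (a, b) × (B, C) has no saddle point. Let Alice play a with probability p; indifference gives −4p + (1−p) = 8p − 4(1−p), so p = 5/17.
Similarly Bob's optimal q on B is 12/17, and the value is -4·(12/17) + (8)·(5/17) = -8/17.

-8/17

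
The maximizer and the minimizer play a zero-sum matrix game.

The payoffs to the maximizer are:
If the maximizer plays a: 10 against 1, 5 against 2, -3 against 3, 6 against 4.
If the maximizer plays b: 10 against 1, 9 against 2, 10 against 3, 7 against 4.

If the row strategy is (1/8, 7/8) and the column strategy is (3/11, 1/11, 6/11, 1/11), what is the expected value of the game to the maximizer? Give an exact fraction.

765/88

Against (3/11, 1/11, 6/11, 1/11), each row's expected payoff is a: 23/11; b: 106/11.
Taking the (1/8, 7/8)-weighted average: (1/8)·(23/11) + (7/8)·(106/11) = 765/88.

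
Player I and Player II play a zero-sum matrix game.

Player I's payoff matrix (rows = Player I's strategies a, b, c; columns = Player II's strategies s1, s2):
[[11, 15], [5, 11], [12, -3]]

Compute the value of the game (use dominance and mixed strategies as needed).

213/19

Row b is strictly dominated by row a, so Player I never plays it.
The remaining 2×2 game on (a, c) × (s1, s2) has no saddle point. Let Player I play a with probability p; indifference gives 11p + 12(1−p) = 15p − 3(1−p), so p = 15/19.
Similarly Player II's optimal q on s1 is 18/19, and the value is 11·(18/19) + (15)·(1/19) = 213/19.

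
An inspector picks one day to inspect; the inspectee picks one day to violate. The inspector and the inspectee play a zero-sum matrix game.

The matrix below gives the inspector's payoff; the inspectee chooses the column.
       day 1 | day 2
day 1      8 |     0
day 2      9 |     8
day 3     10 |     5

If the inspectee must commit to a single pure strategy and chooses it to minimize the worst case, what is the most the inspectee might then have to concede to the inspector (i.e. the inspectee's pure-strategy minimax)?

8

The worst case (largest entry) in each column is day 1: 10, day 2: 8.
The best (smallest) of these is 8.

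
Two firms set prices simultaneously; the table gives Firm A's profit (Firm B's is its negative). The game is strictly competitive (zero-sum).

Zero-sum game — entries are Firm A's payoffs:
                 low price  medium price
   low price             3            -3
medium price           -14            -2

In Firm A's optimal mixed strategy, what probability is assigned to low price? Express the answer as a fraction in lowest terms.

2/3

Row minima are -3 and -14, so Firm A's maximin is -3; column maxima are 3 and -2, so Firm B's minimax is -2. These differ, so the equilibrium is in mixed strategies.
Let Firm A play low price with probability p. Firm B is indifferent when 3p − 14(1−p) = −3p − 2(1−p), giving p = 2/3.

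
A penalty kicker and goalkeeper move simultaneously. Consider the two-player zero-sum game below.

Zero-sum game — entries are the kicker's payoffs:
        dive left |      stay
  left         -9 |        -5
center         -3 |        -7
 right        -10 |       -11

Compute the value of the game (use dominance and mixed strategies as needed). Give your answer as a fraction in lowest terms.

-6

Row right is strictly dominated by row left, so the kicker never plays it.
The remaining 2×2 game on (left, center) × (dive left, stay) has no saddle point. Let the kicker play left with probability p; indifference gives −9p − 3(1−p) = −5p − 7(1−p), so p = 1/2.
Similarly the goalkeeper's optimal q on dive left is 1/4, and the value is -9·(1/4) + (-5)·(3/4) = -6.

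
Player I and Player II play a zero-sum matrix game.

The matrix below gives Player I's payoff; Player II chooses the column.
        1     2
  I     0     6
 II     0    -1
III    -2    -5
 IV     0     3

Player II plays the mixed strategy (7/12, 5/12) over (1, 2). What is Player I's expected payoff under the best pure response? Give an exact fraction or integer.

I: (0)·(7/12) + (6)·(5/12) = 5/2.
II: (0)·(7/12) + (-1)·(5/12) = -5/12.
III: (-2)·(7/12) + (-5)·(5/12) = -13/4.
IV: (0)·(7/12) + (3)·(5/12) = 5/4.
The best pure response is I with expected payoff 5/2.

5/2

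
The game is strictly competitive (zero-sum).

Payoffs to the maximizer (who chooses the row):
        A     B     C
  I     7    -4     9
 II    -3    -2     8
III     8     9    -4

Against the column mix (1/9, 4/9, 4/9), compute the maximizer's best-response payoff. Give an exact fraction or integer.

I: (7)·(1/9) + (-4)·(4/9) + (9)·(4/9) = 3.
II: (-3)·(1/9) + (-2)·(4/9) + (8)·(4/9) = 7/3.
III: (8)·(1/9) + (9)·(4/9) + (-4)·(4/9) = 28/9.
The best pure response is III with expected payoff 28/9.

28/9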